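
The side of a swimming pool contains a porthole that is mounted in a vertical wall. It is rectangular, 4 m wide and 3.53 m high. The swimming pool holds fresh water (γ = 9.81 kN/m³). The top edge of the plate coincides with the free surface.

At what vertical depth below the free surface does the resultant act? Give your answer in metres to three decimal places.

h_p = 2.353 m

γ = 9.81 kN/m³.
The centroid lies 3.53/2 = 1.765 m below the top edge, so the centroid depth is h_c = 1.765 m.
A = 4 × 3.53 = 14.12 m².
Resultant F = γ·h_c·A = 9.81 × 1.765 × 14.12 = 244.483 kN.
I_c = b·h³/12 = 4 × 3.53³/12 = 14.6623 m⁴.
Centre of pressure: y_p = y_c + I_c/(y_c·A) = 1.765 + 14.6623/(1.765 × 14.12) = 1.765 + 0.588332 = 2.35333 m along the plane.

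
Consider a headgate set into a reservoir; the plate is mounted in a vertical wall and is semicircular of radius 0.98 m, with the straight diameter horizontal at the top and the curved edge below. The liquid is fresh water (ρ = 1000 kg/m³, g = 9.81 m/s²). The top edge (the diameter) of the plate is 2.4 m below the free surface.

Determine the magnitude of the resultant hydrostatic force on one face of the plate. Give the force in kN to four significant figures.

F ≈ 41.67 kN

γ = ρg = 1000 × 9.81 = 9810 N/m³ = 9.81 kN/m³.
The centroid of a semicircle lies 4r/(3π) = 0.415925 m from the diameter, here below the top edge, so the centroid depth is h_c = 2.4 + 0.415925 = 2.81593 m.
A = πr²/2 = π × 0.98²/2 = 1.50859 m².
Resultant F = γ·h_c·A = 9.81 × 2.81593 × 1.50859 = 41.6737 kN.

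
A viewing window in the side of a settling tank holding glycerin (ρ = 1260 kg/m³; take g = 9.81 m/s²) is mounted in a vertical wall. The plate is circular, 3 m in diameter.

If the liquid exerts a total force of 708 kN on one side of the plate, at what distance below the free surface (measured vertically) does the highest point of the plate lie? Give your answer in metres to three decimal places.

d_top ≈ 6.603 m

γ = ρg = 1260 × 9.81 / 1000 = 12.3606 kN/m³.
A = π(1.5)² = 7.06858 m².
From F = γ·h_c·A, the centroid depth is h_c = 708/(12.3606 × 7.06858) = 8.10329 m.
The centroid is at the centre, 1.5 m below the top of the plate, so the highest point sits at h_top = 8.10329 − 1.5 = 6.60329 m below the surface.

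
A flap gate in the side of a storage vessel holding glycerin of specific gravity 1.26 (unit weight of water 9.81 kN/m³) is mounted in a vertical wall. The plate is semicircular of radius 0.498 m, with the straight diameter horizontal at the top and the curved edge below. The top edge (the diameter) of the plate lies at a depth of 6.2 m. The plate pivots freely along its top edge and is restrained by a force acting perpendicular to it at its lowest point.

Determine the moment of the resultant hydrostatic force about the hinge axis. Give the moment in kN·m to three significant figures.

M ≈ 6.61 kN·m

γ = 1.26 × 9.81 = 12.3606 kN/m³.
The centroid of a semicircle lies 4r/(3π) = 0.211358 m from the diameter, here below the top edge, so the centroid depth is h_c = 6.2 + 0.211358 = 6.41136 m.
A = πr²/2 = π × 0.498²/2 = 0.389564 m².
Resultant F = γ·h_c·A = 12.3606 × 6.41136 × 0.389564 = 30.8723 kN.
I_c = (π/8 − 8/(9π))·r⁴ = 0.109757 × 0.498⁴ = 0.00675071 m⁴.
Centre of pressure: y_p = y_c + I_c/(y_c·A) = 6.41136 + 0.00675071/(6.41136 × 0.389564) = 6.41136 + 0.00270284 = 6.41406 m along the plane.
The resultant acts 0.211358 + 0.00270284 = 0.214061 m (along the plate) below the hinge at the top edge, so the moment about the hinge is M = F × 0.214061 = 30.8723 × 0.214061 = 6.60856 kN·m.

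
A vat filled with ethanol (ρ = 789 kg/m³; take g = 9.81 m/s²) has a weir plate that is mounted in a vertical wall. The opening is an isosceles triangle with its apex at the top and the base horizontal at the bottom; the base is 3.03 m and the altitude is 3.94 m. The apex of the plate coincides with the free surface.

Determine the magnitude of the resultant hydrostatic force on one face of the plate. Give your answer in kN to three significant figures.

γ = ρg = 789 × 9.81 / 1000 = 7.74009 kN/m³.
With the apex up, the centroid sits 2h/3 = 2 × 3.94/3 = 2.62667 m below the apex, so the centroid depth is h_c = 2.62667 m.
A = ½ × 3.03 × 3.94 = 5.9691 m².
Resultant F = γ·h_c·A = 7.74009 × 2.62667 × 5.9691 = 121.356 kN.

F ≈ 121 kN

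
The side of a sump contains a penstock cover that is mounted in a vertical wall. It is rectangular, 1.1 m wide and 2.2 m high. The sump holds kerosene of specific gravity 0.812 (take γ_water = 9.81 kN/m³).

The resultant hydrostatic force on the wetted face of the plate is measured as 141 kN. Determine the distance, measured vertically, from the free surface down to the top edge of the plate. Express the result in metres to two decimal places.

d_top ≈ 6.21 m

γ = 0.812 × 9.81 = 7.96572 kN/m³.
A = 1.1 × 2.2 = 2.42 m².
From F = γ·h_c·A, the centroid depth is h_c = 141/(7.96572 × 2.42) = 7.3144 m.
The centroid lies 2.2/2 = 1.1 m below the top edge, so the top edge sits at h_top = 7.3144 − 1.1 = 6.2144 m below the surface.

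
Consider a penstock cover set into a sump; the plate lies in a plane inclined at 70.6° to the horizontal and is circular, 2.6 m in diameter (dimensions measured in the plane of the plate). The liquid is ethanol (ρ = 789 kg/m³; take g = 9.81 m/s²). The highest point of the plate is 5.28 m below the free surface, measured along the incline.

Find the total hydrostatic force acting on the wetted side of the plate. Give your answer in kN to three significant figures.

γ = ρg = 789 × 9.81 / 1000 = 7.74009 kN/m³.
Let θ = 70.6° be the plate's angle to the horizontal; measure y along the incline from where the plane meets the free surface. Vertical depth h = y·sinθ with sinθ = 0.943223.
The centroid is at the centre, 1.3 m below the top of the plate, so y_c = 5.28 + 1.3 = 6.58 m and h_c = 6.58 × 0.943223 = 6.20641 m.
A = π(1.3)² = 5.30929 m².
Resultant F = γ·h_c·A = 7.74009 × 6.20641 × 5.30929 = 255.049 kN.

F ≈ 255 kN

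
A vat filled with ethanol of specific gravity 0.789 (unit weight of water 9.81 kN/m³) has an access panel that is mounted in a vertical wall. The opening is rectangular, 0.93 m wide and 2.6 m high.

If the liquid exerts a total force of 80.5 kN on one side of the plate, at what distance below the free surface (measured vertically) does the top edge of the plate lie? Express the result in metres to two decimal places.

γ = 0.789 × 9.81 = 7.74009 kN/m³.
A = 0.93 × 2.6 = 2.418 m².
From F = γ·h_c·A, the centroid depth is h_c = 80.5/(7.74009 × 2.418) = 4.30124 m.
The centroid lies 2.6/2 = 1.3 m below the top edge, so the top edge sits at h_top = 4.30124 − 1.3 = 3.00124 m below the surface.

d_top ≈ 3.00 m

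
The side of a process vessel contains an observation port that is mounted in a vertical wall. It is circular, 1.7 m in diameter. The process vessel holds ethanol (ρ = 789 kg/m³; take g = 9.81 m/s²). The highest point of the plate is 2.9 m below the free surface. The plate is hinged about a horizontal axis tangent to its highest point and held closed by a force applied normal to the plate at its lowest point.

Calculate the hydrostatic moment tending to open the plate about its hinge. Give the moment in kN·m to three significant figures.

M ≈ 59.2 kN·m

γ = ρg = 789 × 9.81 / 1000 = 7.74009 kN/m³.
The centroid is at the centre, 0.85 m below the top of the plate, so the centroid depth is h_c = 2.9 + 0.85 = 3.75 m.
A = π(0.85)² = 2.2698 m².
Resultant F = γ·h_c·A = 7.74009 × 3.75 × 2.2698 = 65.8817 kN.
I_c = πr⁴/4 = π × 0.85⁴/4 = 0.409983 m⁴.
Centre of pressure: y_p = y_c + I_c/(y_c·A) = 3.75 + 0.409983/(3.75 × 2.2698) = 3.75 + 0.0481667 = 3.79817 m along the plane.
The resultant acts 0.85 + 0.0481667 = 0.898167 m (along the plate) below the hinge at the top edge, so the moment about the hinge is M = F × 0.898167 = 65.8817 × 0.898167 = 59.1728 kN·m.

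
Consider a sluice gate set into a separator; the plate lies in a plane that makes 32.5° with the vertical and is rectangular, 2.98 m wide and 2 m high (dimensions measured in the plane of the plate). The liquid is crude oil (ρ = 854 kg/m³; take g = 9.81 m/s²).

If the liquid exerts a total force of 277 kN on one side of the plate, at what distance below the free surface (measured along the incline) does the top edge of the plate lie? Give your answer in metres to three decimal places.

γ = ρg = 854 × 9.81 / 1000 = 8.37774 kN/m³.
A = 2.98 × 2 = 5.96 m².
From F = γ·h_c·A, the centroid depth is h_c = 277/(8.37774 × 5.96) = 5.54762 m.
The plate makes 32.5° with the vertical, i.e. θ = 90° − 32.5° = 57.5° to the horizontal. Measuring y along the incline from the free-surface line, vertical depth h = y·sinθ with sinθ = 0.843391.
Along the incline, y_c = h_c/sinθ = 5.54762/0.843391 = 6.57776 m.
The centroid lies 2/2 = 1 m below the top edge, so the top edge sits at y_top = 6.57776 − 1 = 5.57776 m along the incline.

y_top ≈ 5.578 m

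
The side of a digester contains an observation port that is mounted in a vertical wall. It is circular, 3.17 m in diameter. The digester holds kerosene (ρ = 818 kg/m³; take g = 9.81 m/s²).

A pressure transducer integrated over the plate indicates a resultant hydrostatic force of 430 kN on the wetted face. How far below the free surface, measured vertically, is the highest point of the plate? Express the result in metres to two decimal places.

γ = ρg = 818 × 9.81 / 1000 = 8.02458 kN/m³.
A = π(1.585)² = 7.89239 m².
From F = γ·h_c·A, the centroid depth is h_c = 430/(8.02458 × 7.89239) = 6.7895 m.
The centroid is at the centre, 1.585 m below the top of the plate, so the highest point sits at h_top = 6.7895 − 1.585 = 5.2045 m below the surface.

d_top ≈ 5.20 m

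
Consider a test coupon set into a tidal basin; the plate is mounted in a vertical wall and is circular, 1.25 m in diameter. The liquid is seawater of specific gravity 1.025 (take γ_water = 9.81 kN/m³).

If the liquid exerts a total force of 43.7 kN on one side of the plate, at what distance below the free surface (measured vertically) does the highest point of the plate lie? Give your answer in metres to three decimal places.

γ = 1.025 × 9.81 = 10.05525 kN/m³.
A = π(0.625)² = 1.22718 m².
From F = γ·h_c·A, the centroid depth is h_c = 43.7/(10.05525 × 1.22718) = 3.54144 m.
The centroid is at the centre, 0.625 m below the top of the plate, so the highest point sits at h_top = 3.54144 − 0.625 = 2.91644 m below the surface.

d_top ≈ 2.916 m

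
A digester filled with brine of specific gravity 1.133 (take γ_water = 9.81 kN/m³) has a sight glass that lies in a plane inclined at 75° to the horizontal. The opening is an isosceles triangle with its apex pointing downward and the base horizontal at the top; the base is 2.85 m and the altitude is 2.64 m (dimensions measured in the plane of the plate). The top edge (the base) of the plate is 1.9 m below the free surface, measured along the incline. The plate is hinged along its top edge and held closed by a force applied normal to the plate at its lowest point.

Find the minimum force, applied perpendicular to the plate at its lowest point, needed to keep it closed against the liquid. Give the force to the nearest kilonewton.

P ≈ 43 kN

γ = 1.133 × 9.81 = 11.11473 kN/m³.
Let θ = 75° be the plate's angle to the horizontal; measure y along the incline from where the plane meets the free surface. Vertical depth h = y·sinθ with sinθ = 0.965926.
With the apex down, the centroid sits h/3 = 2.64/3 = 0.88 m below the base (the top edge), so y_c = 1.9 + 0.88 = 2.78 m and h_c = 2.78 × 0.965926 = 2.68527 m.
A = ½ × 2.85 × 2.64 = 3.762 m².
Resultant F = γ·h_c·A = 11.11473 × 2.68527 × 3.762 = 112.281 kN.
I_c = b·h³/36 = 2.85 × 2.64³/36 = 1.45665 m⁴.
Centre of pressure: y_p = y_c + I_c/(y_c·A) = 2.78 + 1.45665/(2.78 × 3.762) = 2.78 + 0.139281 = 2.91928 m along the plane.
The resultant acts 0.88 + 0.139281 = 1.01928 m (along the plate) below the hinge at the top edge, so the moment about the hinge is M = F × 1.01928 = 112.281 × 1.01928 = 114.446 kN·m.
A normal force at the bottom, 2.64 m from the hinge, must supply this moment: P = 114.446/2.64 = 43.3508 kN.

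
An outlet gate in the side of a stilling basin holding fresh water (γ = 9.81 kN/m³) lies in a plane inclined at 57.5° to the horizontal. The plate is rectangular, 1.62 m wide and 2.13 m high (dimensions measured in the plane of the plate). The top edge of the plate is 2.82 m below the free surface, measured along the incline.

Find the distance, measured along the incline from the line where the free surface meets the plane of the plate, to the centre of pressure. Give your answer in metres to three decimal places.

γ = 9.81 kN/m³.
Let θ = 57.5° be the plate's angle to the horizontal; measure y along the incline from where the plane meets the free surface. Vertical depth h = y·sinθ with sinθ = 0.843391.
The centroid lies 2.13/2 = 1.065 m below the top edge, so y_c = 2.82 + 1.065 = 3.885 m and h_c = 3.885 × 0.843391 = 3.27657 m.
A = 1.62 × 2.13 = 3.4506 m².
Resultant F = γ·h_c·A = 9.81 × 3.27657 × 3.4506 = 110.913 kN.
I_c = b·h³/12 = 1.62 × 2.13³/12 = 1.30459 m⁴.
Centre of pressure: y_p = y_c + I_c/(y_c·A) = 3.885 + 1.30459/(3.885 × 3.4506) = 3.885 + 0.0973169 = 3.98232 m along the plane.

y_p = 3.982 m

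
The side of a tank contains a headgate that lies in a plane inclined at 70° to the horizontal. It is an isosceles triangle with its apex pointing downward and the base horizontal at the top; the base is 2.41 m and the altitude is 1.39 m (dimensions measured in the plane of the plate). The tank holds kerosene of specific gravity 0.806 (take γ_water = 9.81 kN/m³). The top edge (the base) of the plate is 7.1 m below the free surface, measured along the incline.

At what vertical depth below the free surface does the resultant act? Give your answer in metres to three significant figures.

h_p = 7.12 m

γ = 0.806 × 9.81 = 7.90686 kN/m³.
Let θ = 70° be the plate's angle to the horizontal; measure y along the incline from where the plane meets the free surface. Vertical depth h = y·sinθ with sinθ = 0.939693.
With the apex down, the centroid sits h/3 = 1.39/3 = 0.463333 m below the base (the top edge), so y_c = 7.1 + 0.463333 = 7.56333 m and h_c = 7.56333 × 0.939693 = 7.10721 m.
A = ½ × 2.41 × 1.39 = 1.67495 m².
Resultant F = γ·h_c·A = 7.90686 × 7.10721 × 1.67495 = 94.125 kN.
I_c = b·h³/36 = 2.41 × 1.39³/36 = 0.179787 m⁴.
Centre of pressure: y_p = y_c + I_c/(y_c·A) = 7.56333 + 0.179787/(7.56333 × 1.67495) = 7.56333 + 0.014192 = 7.57752 m along the plane.
Vertically, h_p = y_p·sinθ = 7.57752 × 0.939693 = 7.12054 m.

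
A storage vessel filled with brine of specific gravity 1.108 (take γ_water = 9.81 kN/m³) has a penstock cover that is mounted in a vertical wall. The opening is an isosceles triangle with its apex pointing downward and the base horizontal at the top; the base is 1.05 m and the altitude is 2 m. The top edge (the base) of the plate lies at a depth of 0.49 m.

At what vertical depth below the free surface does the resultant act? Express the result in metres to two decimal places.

h_p = 1.35 m

γ = 1.108 × 9.81 = 10.86948 kN/m³.
With the apex down, the centroid sits h/3 = 2/3 = 0.666667 m below the base (the top edge), so the centroid depth is h_c = 0.49 + 0.666667 = 1.15667 m.
A = ½ × 1.05 × 2 = 1.05 m².
Resultant F = γ·h_c·A = 10.86948 × 1.15667 × 1.05 = 13.201 kN.
I_c = b·h³/36 = 1.05 × 2³/36 = 0.233333 m⁴.
Centre of pressure: y_p = y_c + I_c/(y_c·A) = 1.15667 + 0.233333/(1.15667 × 1.05) = 1.15667 + 0.192122 = 1.34879 m along the plane.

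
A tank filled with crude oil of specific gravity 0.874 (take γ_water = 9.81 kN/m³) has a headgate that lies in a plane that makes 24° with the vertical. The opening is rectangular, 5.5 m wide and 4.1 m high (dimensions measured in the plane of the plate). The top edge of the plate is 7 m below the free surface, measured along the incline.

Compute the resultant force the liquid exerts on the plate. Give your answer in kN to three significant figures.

F ≈ 1600 kN

γ = 0.874 × 9.81 = 8.57394 kN/m³.
The plate makes 24° with the vertical, i.e. θ = 90° − 24° = 66° to the horizontal. Measuring y along the incline from the free-surface line, vertical depth h = y·sinθ with sinθ = 0.913545.
The centroid lies 4.1/2 = 2.05 m below the top edge, so y_c = 7 + 2.05 = 9.05 m and h_c = 9.05 × 0.913545 = 8.26758 m.
A = 5.5 × 4.1 = 22.55 m².
Resultant F = γ·h_c·A = 8.57394 × 8.26758 × 22.55 = 1598.47 kN.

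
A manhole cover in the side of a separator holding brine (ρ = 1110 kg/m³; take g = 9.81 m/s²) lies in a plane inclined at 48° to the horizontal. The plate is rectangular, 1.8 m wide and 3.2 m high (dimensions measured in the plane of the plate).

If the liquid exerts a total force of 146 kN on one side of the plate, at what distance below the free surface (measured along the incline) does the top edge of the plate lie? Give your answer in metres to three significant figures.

γ = ρg = 1110 × 9.81 / 1000 = 10.8891 kN/m³.
A = 1.8 × 3.2 = 5.76 m².
From F = γ·h_c·A, the centroid depth is h_c = 146/(10.8891 × 5.76) = 2.32776 m.
Let θ = 48° be the plate's angle to the horizontal; measure y along the incline from where the plane meets the free surface. Vertical depth h = y·sinθ with sinθ = 0.743145.
Along the incline, y_c = h_c/sinθ = 2.32776/0.743145 = 3.13231 m.
The centroid lies 3.2/2 = 1.6 m below the top edge, so the top edge sits at y_top = 3.13231 − 1.6 = 1.53231 m along the incline.

y_top ≈ 1.53 m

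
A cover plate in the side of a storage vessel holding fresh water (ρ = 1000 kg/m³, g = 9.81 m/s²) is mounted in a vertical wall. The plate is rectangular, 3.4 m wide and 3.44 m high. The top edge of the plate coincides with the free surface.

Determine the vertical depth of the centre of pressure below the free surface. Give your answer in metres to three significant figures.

γ = ρg = 1000 × 9.81 = 9810 N/m³ = 9.81 kN/m³.
The centroid lies 3.44/2 = 1.72 m below the top edge, so the centroid depth is h_c = 1.72 m.
A = 3.4 × 3.44 = 11.696 m².
Resultant F = γ·h_c·A = 9.81 × 1.72 × 11.696 = 197.349 kN.
I_c = b·h³/12 = 3.4 × 3.44³/12 = 11.5338 m⁴.
Centre of pressure: y_p = y_c + I_c/(y_c·A) = 1.72 + 11.5338/(1.72 × 11.696) = 1.72 + 0.573333 = 2.29333 m along the plane.

h_p = 2.29 m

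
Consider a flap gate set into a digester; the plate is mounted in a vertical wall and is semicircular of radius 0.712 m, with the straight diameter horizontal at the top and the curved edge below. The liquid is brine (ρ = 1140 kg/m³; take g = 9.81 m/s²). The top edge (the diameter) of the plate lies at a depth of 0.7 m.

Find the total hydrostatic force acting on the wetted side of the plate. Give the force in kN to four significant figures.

F ≈ 8.925 kN

γ = ρg = 1140 × 9.81 / 1000 = 11.1834 kN/m³.
The centroid of a semicircle lies 4r/(3π) = 0.302182 m from the diameter, here below the top edge, so the centroid depth is h_c = 0.7 + 0.302182 = 1.00218 m.
A = πr²/2 = π × 0.712²/2 = 0.796306 m².
Resultant F = γ·h_c·A = 11.1834 × 1.00218 × 0.796306 = 8.92482 kN.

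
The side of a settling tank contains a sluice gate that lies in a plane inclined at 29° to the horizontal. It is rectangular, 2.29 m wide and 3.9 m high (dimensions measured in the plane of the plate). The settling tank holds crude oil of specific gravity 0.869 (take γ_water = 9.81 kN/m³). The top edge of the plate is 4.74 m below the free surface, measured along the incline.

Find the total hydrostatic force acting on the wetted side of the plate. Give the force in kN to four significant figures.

F ≈ 246.9 kN

γ = 0.869 × 9.81 = 8.52489 kN/m³.
Let θ = 29° be the plate's angle to the horizontal; measure y along the incline from where the plane meets the free surface. Vertical depth h = y·sinθ with sinθ = 0.484810.
The centroid lies 3.9/2 = 1.95 m below the top edge, so y_c = 4.74 + 1.95 = 6.69 m and h_c = 6.69 × 0.484810 = 3.24338 m.
A = 2.29 × 3.9 = 8.931 m².
Resultant F = γ·h_c·A = 8.52489 × 3.24338 × 8.931 = 246.937 kN.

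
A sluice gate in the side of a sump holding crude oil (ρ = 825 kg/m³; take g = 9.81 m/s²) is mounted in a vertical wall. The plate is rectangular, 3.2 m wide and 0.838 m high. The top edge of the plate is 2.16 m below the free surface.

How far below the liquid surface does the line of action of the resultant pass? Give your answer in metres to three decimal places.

γ = ρg = 825 × 9.81 / 1000 = 8.09325 kN/m³.
The centroid lies 0.838/2 = 0.419 m below the top edge, so the centroid depth is h_c = 2.16 + 0.419 = 2.579 m.
A = 3.2 × 0.838 = 2.6816 m².
Resultant F = γ·h_c·A = 8.09325 × 2.579 × 2.6816 = 55.9717 kN.
I_c = b·h³/12 = 3.2 × 0.838³/12 = 0.156928 m⁴.
Centre of pressure: y_p = y_c + I_c/(y_c·A) = 2.579 + 0.156928/(2.579 × 2.6816) = 2.579 + 0.0226911 = 2.60169 m along the plane.

h_p = 2.602 m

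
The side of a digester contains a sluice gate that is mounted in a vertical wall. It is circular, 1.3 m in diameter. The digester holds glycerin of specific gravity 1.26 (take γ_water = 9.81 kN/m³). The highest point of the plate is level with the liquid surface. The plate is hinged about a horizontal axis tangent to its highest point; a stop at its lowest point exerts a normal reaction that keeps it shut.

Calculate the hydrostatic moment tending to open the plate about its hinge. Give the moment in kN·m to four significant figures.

M ≈ 8.665 kN·m

γ = 1.26 × 9.81 = 12.3606 kN/m³.
The centroid is at the centre, 0.65 m below the top of the plate, so the centroid depth is h_c = 0.65 m.
A = π(0.65)² = 1.32732 m².
Resultant F = γ·h_c·A = 12.3606 × 0.65 × 1.32732 = 10.6642 kN.
I_c = πr⁴/4 = π × 0.65⁴/4 = 0.140198 m⁴.
Centre of pressure: y_p = y_c + I_c/(y_c·A) = 0.65 + 0.140198/(0.65 × 1.32732) = 0.65 + 0.1625 = 0.8125 m along the plane.
The resultant acts 0.65 + 0.1625 = 0.8125 m (along the plate) below the hinge at the top edge, so the moment about the hinge is M = F × 0.8125 = 10.6642 × 0.8125 = 8.66466 kN·m.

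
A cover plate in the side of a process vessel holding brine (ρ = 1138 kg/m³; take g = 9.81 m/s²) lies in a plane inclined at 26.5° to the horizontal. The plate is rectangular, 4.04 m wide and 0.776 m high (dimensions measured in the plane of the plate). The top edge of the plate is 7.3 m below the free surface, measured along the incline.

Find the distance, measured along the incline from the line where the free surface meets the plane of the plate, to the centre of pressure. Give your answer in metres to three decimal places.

γ = ρg = 1138 × 9.81 / 1000 = 11.16378 kN/m³.
Let θ = 26.5° be the plate's angle to the horizontal; measure y along the incline from where the plane meets the free surface. Vertical depth h = y·sinθ with sinθ = 0.446198.
The centroid lies 0.776/2 = 0.388 m below the top edge, so y_c = 7.3 + 0.388 = 7.688 m and h_c = 7.688 × 0.446198 = 3.43037 m.
A = 4.04 × 0.776 = 3.13504 m².
Resultant F = γ·h_c·A = 11.16378 × 3.43037 × 3.13504 = 120.059 kN.
I_c = b·h³/12 = 4.04 × 0.776³/12 = 0.15732 m⁴.
Centre of pressure: y_p = y_c + I_c/(y_c·A) = 7.688 + 0.15732/(7.688 × 3.13504) = 7.688 + 0.00652721 = 7.69453 m along the plane.

y_p = 7.695 m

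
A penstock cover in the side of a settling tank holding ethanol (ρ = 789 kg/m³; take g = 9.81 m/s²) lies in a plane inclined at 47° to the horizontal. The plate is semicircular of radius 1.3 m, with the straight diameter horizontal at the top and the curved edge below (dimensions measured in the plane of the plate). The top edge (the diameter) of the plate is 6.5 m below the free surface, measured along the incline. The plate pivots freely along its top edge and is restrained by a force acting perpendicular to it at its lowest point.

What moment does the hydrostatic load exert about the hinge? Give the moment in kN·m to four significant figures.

M ≈ 60.24 kN·m

γ = ρg = 789 × 9.81 / 1000 = 7.74009 kN/m³.
Let θ = 47° be the plate's angle to the horizontal; measure y along the incline from where the plane meets the free surface. Vertical depth h = y·sinθ with sinθ = 0.731354.
The centroid of a semicircle lies 4r/(3π) = 0.551737 m from the diameter, here below the top edge, so y_c = 6.5 + 0.551737 = 7.05174 m and h_c = 7.05174 × 0.731354 = 5.15732 m.
A = πr²/2 = π × 1.3²/2 = 2.65465 m².
Resultant F = γ·h_c·A = 7.74009 × 5.15732 × 2.65465 = 105.969 kN.
I_c = (π/8 − 8/(9π))·r⁴ = 0.109757 × 1.3⁴ = 0.313477 m⁴.
Centre of pressure: y_p = y_c + I_c/(y_c·A) = 7.05174 + 0.313477/(7.05174 × 2.65465) = 7.05174 + 0.0167457 = 7.06849 m along the plane.
The resultant acts 0.551737 + 0.0167457 = 0.568483 m (along the plate) below the hinge at the top edge, so the moment about the hinge is M = F × 0.568483 = 105.969 × 0.568483 = 60.2416 kN·m.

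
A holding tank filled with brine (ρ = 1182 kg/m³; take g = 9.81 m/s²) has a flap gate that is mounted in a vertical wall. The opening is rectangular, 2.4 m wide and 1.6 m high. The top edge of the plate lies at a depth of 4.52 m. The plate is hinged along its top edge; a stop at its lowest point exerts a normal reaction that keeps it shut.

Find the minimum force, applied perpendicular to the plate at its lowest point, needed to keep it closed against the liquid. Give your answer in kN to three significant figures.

P ≈ 124 kN

γ = ρg = 1182 × 9.81 / 1000 = 11.59542 kN/m³.
The centroid lies 1.6/2 = 0.8 m below the top edge, so the centroid depth is h_c = 4.52 + 0.8 = 5.32 m.
A = 2.4 × 1.6 = 3.84 m².
Resultant F = γ·h_c·A = 11.59542 × 5.32 × 3.84 = 236.881 kN.
I_c = b·h³/12 = 2.4 × 1.6³/12 = 0.8192 m⁴.
Centre of pressure: y_p = y_c + I_c/(y_c·A) = 5.32 + 0.8192/(5.32 × 3.84) = 5.32 + 0.0401003 = 5.3601 m along the plane.
The resultant acts 0.8 + 0.0401003 = 0.8401 m (along the plate) below the hinge at the top edge, so the moment about the hinge is M = F × 0.8401 = 236.881 × 0.8401 = 199.004 kN·m.
A normal force at the bottom, 1.6 m from the hinge, must supply this moment: P = 199.004/1.6 = 124.377 kN.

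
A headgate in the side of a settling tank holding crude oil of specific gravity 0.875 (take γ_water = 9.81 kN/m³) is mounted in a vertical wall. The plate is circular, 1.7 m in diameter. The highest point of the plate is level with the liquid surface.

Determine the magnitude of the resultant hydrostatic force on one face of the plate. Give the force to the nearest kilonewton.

F ≈ 17 kN

γ = 0.875 × 9.81 = 8.58375 kN/m³.
The centroid is at the centre, 0.85 m below the top of the plate, so the centroid depth is h_c = 0.85 m.
A = π(0.85)² = 2.2698 m².
Resultant F = γ·h_c·A = 8.58375 × 0.85 × 2.2698 = 16.5609 kN.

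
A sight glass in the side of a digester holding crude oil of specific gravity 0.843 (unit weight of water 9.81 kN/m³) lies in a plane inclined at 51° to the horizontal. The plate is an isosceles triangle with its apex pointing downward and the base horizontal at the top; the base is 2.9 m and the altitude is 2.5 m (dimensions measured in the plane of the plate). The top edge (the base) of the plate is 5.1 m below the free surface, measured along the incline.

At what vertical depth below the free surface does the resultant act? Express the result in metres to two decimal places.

γ = 0.843 × 9.81 = 8.26983 kN/m³.
Let θ = 51° be the plate's angle to the horizontal; measure y along the incline from where the plane meets the free surface. Vertical depth h = y·sinθ with sinθ = 0.777146.
With the apex down, the centroid sits h/3 = 2.5/3 = 0.833333 m below the base (the top edge), so y_c = 5.1 + 0.833333 = 5.93333 m and h_c = 5.93333 × 0.777146 = 4.61106 m.
A = ½ × 2.9 × 2.5 = 3.625 m².
Resultant F = γ·h_c·A = 8.26983 × 4.61106 × 3.625 = 138.231 kN.
I_c = b·h³/36 = 2.9 × 2.5³/36 = 1.25868 m⁴.
Centre of pressure: y_p = y_c + I_c/(y_c·A) = 5.93333 + 1.25868/(5.93333 × 3.625) = 5.93333 + 0.0585206 = 5.99185 m along the plane.
Vertically, h_p = y_p·sinθ = 5.99185 × 0.777146 = 4.65654 m.

h_p = 4.66 m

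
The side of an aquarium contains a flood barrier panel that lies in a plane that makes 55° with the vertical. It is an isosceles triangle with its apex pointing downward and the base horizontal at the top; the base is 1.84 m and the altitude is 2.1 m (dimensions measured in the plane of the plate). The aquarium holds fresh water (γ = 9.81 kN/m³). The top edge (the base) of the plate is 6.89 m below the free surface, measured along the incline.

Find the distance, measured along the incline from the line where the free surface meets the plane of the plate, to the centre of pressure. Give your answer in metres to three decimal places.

γ = 9.81 kN/m³.
The plate makes 55° with the vertical, i.e. θ = 90° − 55° = 35° to the horizontal. Measuring y along the incline from the free-surface line, vertical depth h = y·sinθ with sinθ = 0.573576.
With the apex down, the centroid sits h/3 = 2.1/3 = 0.7 m below the base (the top edge), so y_c = 6.89 + 0.7 = 7.59 m and h_c = 7.59 × 0.573576 = 4.35344 m.
A = ½ × 1.84 × 2.1 = 1.932 m².
Resultant F = γ·h_c·A = 9.81 × 4.35344 × 1.932 = 82.5104 kN.
I_c = b·h³/36 = 1.84 × 2.1³/36 = 0.47334 m⁴.
Centre of pressure: y_p = y_c + I_c/(y_c·A) = 7.59 + 0.47334/(7.59 × 1.932) = 7.59 + 0.0322793 = 7.62228 m along the plane.

y_p = 7.622 m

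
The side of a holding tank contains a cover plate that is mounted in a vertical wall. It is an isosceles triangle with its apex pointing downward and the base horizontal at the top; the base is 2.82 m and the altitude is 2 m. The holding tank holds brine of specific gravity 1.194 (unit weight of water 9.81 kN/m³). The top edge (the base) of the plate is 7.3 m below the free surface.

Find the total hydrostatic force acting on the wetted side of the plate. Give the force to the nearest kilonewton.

F ≈ 263 kN

γ = 1.194 × 9.81 = 11.71314 kN/m³.
With the apex down, the centroid sits h/3 = 2/3 = 0.666667 m below the base (the top edge), so the centroid depth is h_c = 7.3 + 0.666667 = 7.96667 m.
A = ½ × 2.82 × 2 = 2.82 m².
Resultant F = γ·h_c·A = 11.71314 × 7.96667 × 2.82 = 263.148 kN.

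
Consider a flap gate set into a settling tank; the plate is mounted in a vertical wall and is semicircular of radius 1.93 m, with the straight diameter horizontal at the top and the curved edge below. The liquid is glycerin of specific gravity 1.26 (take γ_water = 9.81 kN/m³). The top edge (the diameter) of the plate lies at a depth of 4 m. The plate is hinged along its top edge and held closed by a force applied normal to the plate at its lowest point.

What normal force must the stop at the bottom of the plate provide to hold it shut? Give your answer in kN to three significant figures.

γ = 1.26 × 9.81 = 12.3606 kN/m³.
The centroid of a semicircle lies 4r/(3π) = 0.819117 m from the diameter, here below the top edge, so the centroid depth is h_c = 4 + 0.819117 = 4.81912 m.
A = πr²/2 = π × 1.93²/2 = 5.85106 m².
Resultant F = γ·h_c·A = 12.3606 × 4.81912 × 5.85106 = 348.531 kN.
I_c = (π/8 − 8/(9π))·r⁴ = 0.109757 × 1.93⁴ = 1.52287 m⁴.
Centre of pressure: y_p = y_c + I_c/(y_c·A) = 4.81912 + 1.52287/(4.81912 × 5.85106) = 4.81912 + 0.0540083 = 4.87313 m along the plane.
The resultant acts 0.819117 + 0.0540083 = 0.873125 m (along the plate) below the hinge at the top edge, so the moment about the hinge is M = F × 0.873125 = 348.531 × 0.873125 = 304.311 kN·m.
A normal force at the bottom, 1.93 m from the hinge, must supply this moment: P = 304.311/1.93 = 157.674 kN.

P ≈ 158 kN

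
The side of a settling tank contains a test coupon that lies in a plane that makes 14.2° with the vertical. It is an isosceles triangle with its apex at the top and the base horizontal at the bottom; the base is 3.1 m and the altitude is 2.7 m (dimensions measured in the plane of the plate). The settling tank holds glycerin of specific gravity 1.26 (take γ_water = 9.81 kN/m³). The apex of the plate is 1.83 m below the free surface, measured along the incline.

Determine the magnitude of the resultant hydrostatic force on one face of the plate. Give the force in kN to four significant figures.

γ = 1.26 × 9.81 = 12.3606 kN/m³.
The plate makes 14.2° with the vertical, i.e. θ = 90° − 14.2° = 75.8° to the horizontal. Measuring y along the incline from the free-surface line, vertical depth h = y·sinθ with sinθ = 0.969445.
With the apex up, the centroid sits 2h/3 = 2 × 2.7/3 = 1.8 m below the apex, so y_c = 1.83 + 1.8 = 3.63 m and h_c = 3.63 × 0.969445 = 3.51909 m.
A = ½ × 3.1 × 2.7 = 4.185 m².
Resultant F = γ·h_c·A = 12.3606 × 3.51909 × 4.185 = 182.039 kN.

F ≈ 182.0 kN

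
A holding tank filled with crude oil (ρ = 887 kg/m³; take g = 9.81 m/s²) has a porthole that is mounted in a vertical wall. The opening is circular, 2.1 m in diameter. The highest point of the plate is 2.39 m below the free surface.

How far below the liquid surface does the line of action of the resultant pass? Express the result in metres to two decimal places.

γ = ρg = 887 × 9.81 / 1000 = 8.70147 kN/m³.
The centroid is at the centre, 1.05 m below the top of the plate, so the centroid depth is h_c = 2.39 + 1.05 = 3.44 m.
A = π(1.05)² = 3.46361 m².
Resultant F = γ·h_c·A = 8.70147 × 3.44 × 3.46361 = 103.676 kN.
I_c = πr⁴/4 = π × 1.05⁴/4 = 0.954656 m⁴.
Centre of pressure: y_p = y_c + I_c/(y_c·A) = 3.44 + 0.954656/(3.44 × 3.46361) = 3.44 + 0.0801234 = 3.52012 m along the plane.

h_p = 3.52 m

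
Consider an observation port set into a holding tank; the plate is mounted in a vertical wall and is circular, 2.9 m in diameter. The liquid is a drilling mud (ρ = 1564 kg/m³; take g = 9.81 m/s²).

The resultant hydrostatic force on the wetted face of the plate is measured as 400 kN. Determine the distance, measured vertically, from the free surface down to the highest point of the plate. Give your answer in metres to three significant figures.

d_top ≈ 2.50 m

γ = ρg = 1564 × 9.81 / 1000 = 15.34284 kN/m³.
A = π(1.45)² = 6.6052 m².
From F = γ·h_c·A, the centroid depth is h_c = 400/(15.34284 × 6.6052) = 3.94701 m.
The centroid is at the centre, 1.45 m below the top of the plate, so the highest point sits at h_top = 3.94701 − 1.45 = 2.49701 m below the surface.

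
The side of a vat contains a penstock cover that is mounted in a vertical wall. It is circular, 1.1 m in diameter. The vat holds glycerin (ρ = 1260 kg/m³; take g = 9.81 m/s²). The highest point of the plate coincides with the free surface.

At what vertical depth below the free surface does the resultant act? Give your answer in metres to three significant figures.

γ = ρg = 1260 × 9.81 / 1000 = 12.3606 kN/m³.
The centroid is at the centre, 0.55 m below the top of the plate, so the centroid depth is h_c = 0.55 m.
A = π(0.55)² = 0.950332 m².
Resultant F = γ·h_c·A = 12.3606 × 0.55 × 0.950332 = 6.46067 kN.
I_c = πr⁴/4 = π × 0.55⁴/4 = 0.0718688 m⁴.
Centre of pressure: y_p = y_c + I_c/(y_c·A) = 0.55 + 0.0718688/(0.55 × 0.950332) = 0.55 + 0.1375 = 0.6875 m along the plane.

h_p = 0.688 m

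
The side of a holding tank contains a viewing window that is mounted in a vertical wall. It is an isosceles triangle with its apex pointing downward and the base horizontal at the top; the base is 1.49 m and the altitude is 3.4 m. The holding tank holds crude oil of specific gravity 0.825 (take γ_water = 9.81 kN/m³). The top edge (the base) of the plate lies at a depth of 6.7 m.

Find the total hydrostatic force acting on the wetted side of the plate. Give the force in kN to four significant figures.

F ≈ 160.6 kN

γ = 0.825 × 9.81 = 8.09325 kN/m³.
With the apex down, the centroid sits h/3 = 3.4/3 = 1.13333 m below the base (the top edge), so the centroid depth is h_c = 6.7 + 1.13333 = 7.83333 m.
A = ½ × 1.49 × 3.4 = 2.533 m².
Resultant F = γ·h_c·A = 8.09325 × 7.83333 × 2.533 = 160.585 kN.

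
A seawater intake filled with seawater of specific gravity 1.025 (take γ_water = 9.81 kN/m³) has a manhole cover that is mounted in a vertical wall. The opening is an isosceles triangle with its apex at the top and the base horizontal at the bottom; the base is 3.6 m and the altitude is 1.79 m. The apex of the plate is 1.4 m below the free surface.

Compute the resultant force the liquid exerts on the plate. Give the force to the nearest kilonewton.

F ≈ 84 kN

γ = 1.025 × 9.81 = 10.05525 kN/m³.
With the apex up, the centroid sits 2h/3 = 2 × 1.79/3 = 1.19333 m below the apex, so the centroid depth is h_c = 1.4 + 1.19333 = 2.59333 m.
A = ½ × 3.6 × 1.79 = 3.222 m².
Resultant F = γ·h_c·A = 10.05525 × 2.59333 × 3.222 = 84.0187 kN.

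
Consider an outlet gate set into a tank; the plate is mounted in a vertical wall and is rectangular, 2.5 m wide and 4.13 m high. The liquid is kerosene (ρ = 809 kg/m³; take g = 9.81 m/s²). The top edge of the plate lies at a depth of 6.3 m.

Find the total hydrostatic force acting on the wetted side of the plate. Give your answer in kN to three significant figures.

F ≈ 685 kN

γ = ρg = 809 × 9.81 / 1000 = 7.93629 kN/m³.
The centroid lies 4.13/2 = 2.065 m below the top edge, so the centroid depth is h_c = 6.3 + 2.065 = 8.365 m.
A = 2.5 × 4.13 = 10.325 m².
Resultant F = γ·h_c·A = 7.93629 × 8.365 × 10.325 = 685.446 kN.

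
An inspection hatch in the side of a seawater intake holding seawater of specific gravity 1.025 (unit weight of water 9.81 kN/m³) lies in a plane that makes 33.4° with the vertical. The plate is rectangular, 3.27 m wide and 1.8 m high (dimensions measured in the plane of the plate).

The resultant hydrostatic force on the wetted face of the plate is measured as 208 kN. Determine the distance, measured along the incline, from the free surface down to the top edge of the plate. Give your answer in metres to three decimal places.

y_top ≈ 3.310 m

γ = 1.025 × 9.81 = 10.05525 kN/m³.
A = 3.27 × 1.8 = 5.886 m².
From F = γ·h_c·A, the centroid depth is h_c = 208/(10.05525 × 5.886) = 3.51439 m.
The plate makes 33.4° with the vertical, i.e. θ = 90° − 33.4° = 56.6° to the horizontal. Measuring y along the incline from the free-surface line, vertical depth h = y·sinθ with sinθ = 0.834848.
Along the incline, y_c = h_c/sinθ = 3.51439/0.834848 = 4.20962 m.
The centroid lies 1.8/2 = 0.9 m below the top edge, so the top edge sits at y_top = 4.20962 − 0.9 = 3.30962 m along the incline.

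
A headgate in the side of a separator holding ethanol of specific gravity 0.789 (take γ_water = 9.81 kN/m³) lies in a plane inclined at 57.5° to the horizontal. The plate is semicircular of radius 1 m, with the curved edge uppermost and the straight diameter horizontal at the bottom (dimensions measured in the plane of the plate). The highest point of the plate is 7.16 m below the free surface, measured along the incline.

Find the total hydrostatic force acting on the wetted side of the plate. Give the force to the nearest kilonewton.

γ = 0.789 × 9.81 = 7.74009 kN/m³.
Let θ = 57.5° be the plate's angle to the horizontal; measure y along the incline from where the plane meets the free surface. Vertical depth h = y·sinθ with sinθ = 0.843391.
The centroid lies 4r/(3π) = 0.424413 m above the diameter, so r − 4r/(3π) = 1 − 0.424413 = 0.575587 m below the topmost point, so y_c = 7.16 + 0.575587 = 7.73559 m and h_c = 7.73559 × 0.843391 = 6.52413 m.
A = πr²/2 = π × 1²/2 = 1.5708 m².
Resultant F = γ·h_c·A = 7.74009 × 6.52413 × 1.5708 = 79.3212 kN.

F ≈ 79 kN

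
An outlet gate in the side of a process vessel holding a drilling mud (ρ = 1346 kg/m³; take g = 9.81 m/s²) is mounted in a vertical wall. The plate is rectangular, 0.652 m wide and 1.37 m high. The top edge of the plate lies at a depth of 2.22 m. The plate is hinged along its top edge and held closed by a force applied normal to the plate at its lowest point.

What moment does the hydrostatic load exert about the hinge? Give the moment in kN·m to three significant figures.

γ = ρg = 1346 × 9.81 / 1000 = 13.20426 kN/m³.
The centroid lies 1.37/2 = 0.685 m below the top edge, so the centroid depth is h_c = 2.22 + 0.685 = 2.905 m.
A = 0.652 × 1.37 = 0.89324 m².
Resultant F = γ·h_c·A = 13.20426 × 2.905 × 0.89324 = 34.2632 kN.
I_c = b·h³/12 = 0.652 × 1.37³/12 = 0.13971 m⁴.
Centre of pressure: y_p = y_c + I_c/(y_c·A) = 2.905 + 0.13971/(2.905 × 0.89324) = 2.905 + 0.053841 = 2.95884 m along the plane.
The resultant acts 0.685 + 0.053841 = 0.738841 m (along the plate) below the hinge at the top edge, so the moment about the hinge is M = F × 0.738841 = 34.2632 × 0.738841 = 25.3151 kN·m.

M ≈ 25.3 kN·m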